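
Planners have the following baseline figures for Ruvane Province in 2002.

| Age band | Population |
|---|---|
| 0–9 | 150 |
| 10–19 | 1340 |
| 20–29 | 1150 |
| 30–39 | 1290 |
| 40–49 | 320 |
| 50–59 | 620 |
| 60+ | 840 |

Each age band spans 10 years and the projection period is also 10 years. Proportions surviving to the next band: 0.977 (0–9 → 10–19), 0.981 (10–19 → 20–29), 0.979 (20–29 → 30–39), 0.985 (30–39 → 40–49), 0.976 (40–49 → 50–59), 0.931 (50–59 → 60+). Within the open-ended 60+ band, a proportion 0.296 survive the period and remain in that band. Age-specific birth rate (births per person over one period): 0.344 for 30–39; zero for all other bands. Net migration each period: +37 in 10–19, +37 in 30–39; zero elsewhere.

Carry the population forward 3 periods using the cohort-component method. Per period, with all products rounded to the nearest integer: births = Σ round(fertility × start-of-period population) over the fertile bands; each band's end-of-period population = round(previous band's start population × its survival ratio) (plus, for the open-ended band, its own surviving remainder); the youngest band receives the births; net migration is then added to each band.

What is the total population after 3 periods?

5293

Let band 1 be 0–9 through band 7 = 60+.
Period 1:
Births: 1290 × 0.344 = 444
Band 2: 150 × 0.977 = 147
Band 3: 1340 × 0.981 = 1315
Band 4: 1150 × 0.979 = 1126
Band 5: 1290 × 0.985 = 1271
Band 6: 320 × 0.976 = 312
Band 7: 620 × 0.931 + 840 × 0.296 = 577 + 249 = 826
Net migration: Band 2 + 37 → 184; Band 4 + 37 → 1163
Giving 444 / 184 / 1315 / 1163 / 1271 / 312 / 826.
Period 2:
Births: 1163 × 0.344 = 400
Band 2: 444 × 0.977 = 434
Band 3: 184 × 0.981 = 181
Band 4: 1315 × 0.979 = 1287
Band 5: 1163 × 0.985 = 1146
Band 6: 1271 × 0.976 = 1240
Band 7: 312 × 0.931 + 826 × 0.296 = 290 + 244 = 534
Net migration: Band 2 + 37 → 471; Band 4 + 37 → 1324
Giving 400 / 471 / 181 / 1324 / 1146 / 1240 / 534.
Period 3:
Births: 1324 × 0.344 = 455
Band 2: 400 × 0.977 = 391
Band 3: 471 × 0.981 = 462
Band 4: 181 × 0.979 = 177
Band 5: 1324 × 0.985 = 1304
Band 6: 1146 × 0.976 = 1118
Band 7: 1240 × 0.931 + 534 × 0.296 = 1154 + 158 = 1312
Net migration: Band 2 + 37 → 428; Band 4 + 37 → 214
Giving 455 / 428 / 462 / 214 / 1304 / 1118 / 1312.
Total after period 3: 455 + 428 + 462 + 214 + 1304 + 1118 + 1312 = 5293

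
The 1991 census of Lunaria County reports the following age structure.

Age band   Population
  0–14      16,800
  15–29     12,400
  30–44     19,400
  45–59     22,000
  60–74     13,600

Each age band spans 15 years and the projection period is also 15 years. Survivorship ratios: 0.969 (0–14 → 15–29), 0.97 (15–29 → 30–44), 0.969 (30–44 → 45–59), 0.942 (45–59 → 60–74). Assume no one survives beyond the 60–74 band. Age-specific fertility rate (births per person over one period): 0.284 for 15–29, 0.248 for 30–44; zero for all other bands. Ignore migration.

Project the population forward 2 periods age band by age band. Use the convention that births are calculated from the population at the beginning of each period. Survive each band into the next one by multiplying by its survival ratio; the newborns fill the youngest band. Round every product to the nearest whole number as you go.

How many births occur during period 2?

7606

After projecting period 1:
Births: 12400 × 0.284 = 3522, 19400 × 0.248 = 4811 — total 8333
15–29: 16800 × 0.969 = 16279
30–44: 12400 × 0.97 = 12028
45–59: 19400 × 0.969 = 18799
60–74: 22000 × 0.942 = 20724
→ [8333, 16279, 12028, 18799, 20724]
After projecting period 2:
Births: 16279 × 0.284 = 4623, 12028 × 0.248 = 2983 — total 7606
15–29: 8333 × 0.969 = 8075
30–44: 16279 × 0.97 = 15791
45–59: 12028 × 0.969 = 11655
60–74: 18799 × 0.942 = 17709
→ [7606, 8075, 15791, 11655, 17709]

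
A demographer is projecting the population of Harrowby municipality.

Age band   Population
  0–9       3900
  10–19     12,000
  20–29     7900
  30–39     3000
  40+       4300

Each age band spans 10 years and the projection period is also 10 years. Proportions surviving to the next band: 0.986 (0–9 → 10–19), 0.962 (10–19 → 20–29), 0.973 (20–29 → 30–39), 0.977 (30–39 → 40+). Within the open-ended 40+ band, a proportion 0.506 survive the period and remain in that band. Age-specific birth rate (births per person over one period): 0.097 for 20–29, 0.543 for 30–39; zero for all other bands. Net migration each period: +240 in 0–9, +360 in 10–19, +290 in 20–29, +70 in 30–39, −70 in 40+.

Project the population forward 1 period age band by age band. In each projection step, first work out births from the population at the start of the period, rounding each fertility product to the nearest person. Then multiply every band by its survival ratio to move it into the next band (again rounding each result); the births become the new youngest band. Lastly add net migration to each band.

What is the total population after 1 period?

31468

Period 1.
Births: 7900 * 0.097 = 766  |  3000 * 0.543 = 1629 → 2395
10–19: 3900 * 0.986 = 3845
20–29: 12000 * 0.962 = 11544
30–39: 7900 * 0.973 = 7687
40+: 3000 * 0.977 + 4300 * 0.506 = 2931 + 2176 = 5107
Net migration: 0–9 + 240 → 2635; 10–19 + 360 → 4205; 20–29 + 290 → 11834; 30–39 + 70 → 7757; 40+ − 70 → 5037
Population now: 0–9=2635, 10–19=4205, 20–29=11834, 30–39=7757, 40+=5037
Total after period 1: 2635 + 4205 + 11834 + 7757 + 5037 = 31468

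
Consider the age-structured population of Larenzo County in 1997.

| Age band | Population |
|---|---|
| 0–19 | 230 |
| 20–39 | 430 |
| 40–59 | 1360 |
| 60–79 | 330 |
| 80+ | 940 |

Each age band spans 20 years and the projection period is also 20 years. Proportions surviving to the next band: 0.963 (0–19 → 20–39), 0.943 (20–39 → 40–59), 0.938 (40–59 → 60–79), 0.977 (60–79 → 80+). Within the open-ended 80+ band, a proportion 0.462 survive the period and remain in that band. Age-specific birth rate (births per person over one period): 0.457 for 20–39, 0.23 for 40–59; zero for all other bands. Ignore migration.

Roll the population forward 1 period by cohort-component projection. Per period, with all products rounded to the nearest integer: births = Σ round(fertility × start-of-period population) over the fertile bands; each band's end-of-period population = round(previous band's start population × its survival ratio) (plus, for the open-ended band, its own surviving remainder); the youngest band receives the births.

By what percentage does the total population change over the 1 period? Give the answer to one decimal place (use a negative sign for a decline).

-3.7

(Groups numbered youngest = 1 to oldest = 5.)
— Period 1 —
Births: 430 * 0.457 = 197 ; 1360 * 0.23 = 313 ⇒ total 510
Group 2: 230 * 0.963 = 221
Group 3: 430 * 0.943 = 405
Group 4: 1360 * 0.938 = 1276
Group 5: 330 * 0.977 + 940 * 0.462 = 322 + 434 = 756
Giving 510 / 221 / 405 / 1276 / 756.
Total: 3290 → 3168; change = -122; percentage change = -3.7%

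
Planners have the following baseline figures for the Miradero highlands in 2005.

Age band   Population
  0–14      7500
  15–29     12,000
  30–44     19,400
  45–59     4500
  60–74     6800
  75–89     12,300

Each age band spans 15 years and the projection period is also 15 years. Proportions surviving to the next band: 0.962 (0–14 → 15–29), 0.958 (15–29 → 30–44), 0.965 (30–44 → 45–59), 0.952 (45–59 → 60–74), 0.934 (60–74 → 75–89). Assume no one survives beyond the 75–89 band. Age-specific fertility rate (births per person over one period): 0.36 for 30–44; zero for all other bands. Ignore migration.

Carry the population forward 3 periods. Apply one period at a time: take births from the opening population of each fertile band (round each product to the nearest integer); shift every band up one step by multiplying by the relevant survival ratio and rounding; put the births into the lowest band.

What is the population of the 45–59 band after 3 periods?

6670

(Groups numbered youngest = 1 to oldest = 6.)
Period 1.
Births: 19400 × 0.36 = 6984
Group 2: 7500 × 0.962 = 7215
Group 3: 12000 × 0.958 = 11496
Group 4: 19400 × 0.965 = 18721
Group 5: 4500 × 0.952 = 4284
Group 6: 6800 × 0.934 = 6351
Population now: 0–14=6984, 15–29=7215, 30–44=11496, 45–59=18721, 60–74=4284, 75–89=6351
Period 2.
Births: 11496 × 0.36 = 4139
Group 2: 6984 × 0.962 = 6719
Group 3: 7215 × 0.958 = 6912
Group 4: 11496 × 0.965 = 11094
Group 5: 18721 × 0.952 = 17822
Group 6: 4284 × 0.934 = 4001
Population now: 0–14=4139, 15–29=6719, 30–44=6912, 45–59=11094, 60–74=17822, 75–89=4001
Period 3.
Births: 6912 × 0.36 = 2488
Group 2: 4139 × 0.962 = 3982
Group 3: 6719 × 0.958 = 6437
Group 4: 6912 × 0.965 = 6670
Group 5: 11094 × 0.952 = 10561
Group 6: 17822 × 0.934 = 16646
Population now: 0–14=2488, 15–29=3982, 30–44=6437, 45–59=6670, 60–74=10561, 75–89=16646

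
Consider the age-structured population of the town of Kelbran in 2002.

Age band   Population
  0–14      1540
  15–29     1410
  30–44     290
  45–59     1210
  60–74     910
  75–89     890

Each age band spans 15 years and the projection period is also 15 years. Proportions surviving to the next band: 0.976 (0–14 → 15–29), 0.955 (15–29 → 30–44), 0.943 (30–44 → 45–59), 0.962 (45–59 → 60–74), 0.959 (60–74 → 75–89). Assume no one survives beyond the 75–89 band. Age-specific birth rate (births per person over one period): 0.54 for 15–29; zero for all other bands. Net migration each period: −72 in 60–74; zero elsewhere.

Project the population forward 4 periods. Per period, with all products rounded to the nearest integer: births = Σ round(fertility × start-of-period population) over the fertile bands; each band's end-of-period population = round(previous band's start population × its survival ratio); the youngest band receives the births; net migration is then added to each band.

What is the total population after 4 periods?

Numbering the groups 1..6 from youngest to oldest:
After projecting period 1:
Births: 1410 × 0.54 = 761
Group 2: 1540 × 0.976 = 1503
Group 3: 1410 × 0.955 = 1347
Group 4: 290 × 0.943 = 273
Group 5: 1210 × 0.962 = 1164
Group 6: 910 × 0.959 = 873
Net migration: Group 5 − 72 → 1092
End of period: [761, 1503, 1347, 273, 1092, 873]
After projecting period 2:
Births: 1503 × 0.54 = 812
Group 2: 761 × 0.976 = 743
Group 3: 1503 × 0.955 = 1435
Group 4: 1347 × 0.943 = 1270
Group 5: 273 × 0.962 = 263
Group 6: 1092 × 0.959 = 1047
Net migration: Group 5 − 72 → 191
End of period: [812, 743, 1435, 1270, 191, 1047]
After projecting period 3:
Births: 743 × 0.54 = 401
Group 2: 812 × 0.976 = 793
Group 3: 743 × 0.955 = 710
Group 4: 1435 × 0.943 = 1353
Group 5: 1270 × 0.962 = 1222
Group 6: 191 × 0.959 = 183
Net migration: Group 5 − 72 → 1150
End of period: [401, 793, 710, 1353, 1150, 183]
After projecting period 4:
Births: 793 × 0.54 = 428
Group 2: 401 × 0.976 = 391
Group 3: 793 × 0.955 = 757
Group 4: 710 × 0.943 = 670
Group 5: 1353 × 0.962 = 1302
Group 6: 1150 × 0.959 = 1103
Net migration: Group 5 − 72 → 1230
End of period: [428, 391, 757, 670, 1230, 1103]
Total after period 4: 428 + 391 + 757 + 670 + 1230 + 1103 = 4579

4579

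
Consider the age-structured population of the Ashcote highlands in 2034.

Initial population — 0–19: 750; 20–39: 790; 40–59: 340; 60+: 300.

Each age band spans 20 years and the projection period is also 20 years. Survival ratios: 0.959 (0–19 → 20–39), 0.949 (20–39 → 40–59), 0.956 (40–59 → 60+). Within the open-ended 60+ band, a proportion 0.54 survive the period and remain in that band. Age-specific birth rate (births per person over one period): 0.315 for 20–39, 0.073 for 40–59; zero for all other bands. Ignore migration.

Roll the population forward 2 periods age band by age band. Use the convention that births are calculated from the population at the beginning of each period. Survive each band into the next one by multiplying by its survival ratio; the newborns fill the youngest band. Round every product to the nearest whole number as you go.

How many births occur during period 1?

274

Period 1:
Births: 790 × 0.315 = 249 ; 340 × 0.073 = 25 ⇒ total 274
20–39: 750 × 0.959 = 719
40–59: 790 × 0.949 = 750
60+: 340 × 0.956 + 300 × 0.54 = 325 + 162 = 487
Giving 274 / 719 / 750 / 487.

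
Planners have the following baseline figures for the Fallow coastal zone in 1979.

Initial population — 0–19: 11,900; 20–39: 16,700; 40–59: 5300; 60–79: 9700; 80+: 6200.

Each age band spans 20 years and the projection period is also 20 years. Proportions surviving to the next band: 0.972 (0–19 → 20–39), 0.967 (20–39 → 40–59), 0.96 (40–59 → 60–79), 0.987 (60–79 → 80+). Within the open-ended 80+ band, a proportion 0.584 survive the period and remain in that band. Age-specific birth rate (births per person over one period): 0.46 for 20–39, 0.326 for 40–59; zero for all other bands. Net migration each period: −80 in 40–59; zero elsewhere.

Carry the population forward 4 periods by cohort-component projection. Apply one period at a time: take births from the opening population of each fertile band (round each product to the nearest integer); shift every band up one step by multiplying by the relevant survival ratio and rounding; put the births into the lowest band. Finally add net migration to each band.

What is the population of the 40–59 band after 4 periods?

9844

[period 1]
Births: 16700 * 0.46 = 7682 ; 5300 * 0.326 = 1728 → 9410
20–39: 11900 * 0.972 = 11567
40–59: 16700 * 0.967 = 16149
60–79: 5300 * 0.96 = 5088
80+: 9700 * 0.987 + 6200 * 0.584 = 9574 + 3621 = 13195
Net migration: 40–59 − 80 → 16069
End of period: [9410, 11567, 16069, 5088, 13195]
[period 2]
Births: 11567 * 0.46 = 5321 ; 16069 * 0.326 = 5238 → 10559
20–39: 9410 * 0.972 = 9147
40–59: 11567 * 0.967 = 11185
60–79: 16069 * 0.96 = 15426
80+: 5088 * 0.987 + 13195 * 0.584 = 5022 + 7706 = 12728
Net migration: 40–59 − 80 → 11105
End of period: [10559, 9147, 11105, 15426, 12728]
[period 3]
Births: 9147 * 0.46 = 4208 ; 11105 * 0.326 = 3620 → 7828
20–39: 10559 * 0.972 = 10263
40–59: 9147 * 0.967 = 8845
60–79: 11105 * 0.96 = 10661
80+: 15426 * 0.987 + 12728 * 0.584 = 15225 + 7433 = 22658
Net migration: 40–59 − 80 → 8765
End of period: [7828, 10263, 8765, 10661, 22658]
[period 4]
Births: 10263 * 0.46 = 4721 ; 8765 * 0.326 = 2857 → 7578
20–39: 7828 * 0.972 = 7609
40–59: 10263 * 0.967 = 9924
60–79: 8765 * 0.96 = 8414
80+: 10661 * 0.987 + 22658 * 0.584 = 10522 + 13232 = 23754
Net migration: 40–59 − 80 → 9844
End of period: [7578, 7609, 9844, 8414, 23754]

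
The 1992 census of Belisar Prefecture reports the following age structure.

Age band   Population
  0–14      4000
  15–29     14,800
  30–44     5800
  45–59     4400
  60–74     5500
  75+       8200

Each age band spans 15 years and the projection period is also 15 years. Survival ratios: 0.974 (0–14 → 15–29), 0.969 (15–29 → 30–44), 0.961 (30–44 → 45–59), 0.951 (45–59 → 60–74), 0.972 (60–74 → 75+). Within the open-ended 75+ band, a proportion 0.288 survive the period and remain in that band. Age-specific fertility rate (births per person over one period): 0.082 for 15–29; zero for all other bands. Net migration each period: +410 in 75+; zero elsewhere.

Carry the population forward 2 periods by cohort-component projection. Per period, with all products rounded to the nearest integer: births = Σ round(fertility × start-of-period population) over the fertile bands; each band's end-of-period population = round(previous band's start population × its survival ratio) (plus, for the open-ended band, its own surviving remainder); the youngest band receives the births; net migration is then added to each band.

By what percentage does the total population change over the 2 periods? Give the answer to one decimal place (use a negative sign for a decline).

-27.0

Numbering the bands 1..6 from youngest to oldest:
Period 1.
Births: 14800 × 0.082 = 1214
Band 2: 4000 × 0.974 = 3896
Band 3: 14800 × 0.969 = 14341
Band 4: 5800 × 0.961 = 5574
Band 5: 4400 × 0.951 = 4184
Band 6: 5500 × 0.972 + 8200 × 0.288 = 5346 + 2362 = 7708
Net migration: Band 6 + 410 → 8118
End of period: [1214, 3896, 14341, 5574, 4184, 8118]
Period 2.
Births: 3896 × 0.082 = 319
Band 2: 1214 × 0.974 = 1182
Band 3: 3896 × 0.969 = 3775
Band 4: 14341 × 0.961 = 13782
Band 5: 5574 × 0.951 = 5301
Band 6: 4184 × 0.972 + 8118 × 0.288 = 4067 + 2338 = 6405
Net migration: Band 6 + 410 → 6815
End of period: [319, 1182, 3775, 13782, 5301, 6815]
Total: 42700 → 31174; change = -11526; percentage change = -27.0%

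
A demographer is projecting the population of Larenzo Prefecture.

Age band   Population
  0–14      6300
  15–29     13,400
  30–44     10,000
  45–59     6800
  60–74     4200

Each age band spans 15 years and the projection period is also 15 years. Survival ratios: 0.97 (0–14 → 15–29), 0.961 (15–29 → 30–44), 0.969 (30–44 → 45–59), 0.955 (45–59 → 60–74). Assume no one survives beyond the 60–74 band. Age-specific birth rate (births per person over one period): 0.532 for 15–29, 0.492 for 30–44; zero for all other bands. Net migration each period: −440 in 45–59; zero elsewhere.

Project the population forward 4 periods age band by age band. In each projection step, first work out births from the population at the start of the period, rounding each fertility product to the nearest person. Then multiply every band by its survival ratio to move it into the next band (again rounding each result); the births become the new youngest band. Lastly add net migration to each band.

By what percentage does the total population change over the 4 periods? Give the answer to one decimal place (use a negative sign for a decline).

7.4

— Period 1 —
Births: 13400 × 0.532 = 7129 ; 10000 × 0.492 = 4920 ⇒ total 12049
15–29: 6300 × 0.97 = 6111
30–44: 13400 × 0.961 = 12877
45–59: 10000 × 0.969 = 9690
60–74: 6800 × 0.955 = 6494
Net migration: 45–59 − 440 → 9250
→ [12049, 6111, 12877, 9250, 6494]
— Period 2 —
Births: 6111 × 0.532 = 3251 ; 12877 × 0.492 = 6335 ⇒ total 9586
15–29: 12049 × 0.97 = 11688
30–44: 6111 × 0.961 = 5873
45–59: 12877 × 0.969 = 12478
60–74: 9250 × 0.955 = 8834
Net migration: 45–59 − 440 → 12038
→ [9586, 11688, 5873, 12038, 8834]
— Period 3 —
Births: 11688 × 0.532 = 6218 ; 5873 × 0.492 = 2890 ⇒ total 9108
15–29: 9586 × 0.97 = 9298
30–44: 11688 × 0.961 = 11232
45–59: 5873 × 0.969 = 5691
60–74: 12038 × 0.955 = 11496
Net migration: 45–59 − 440 → 5251
→ [9108, 9298, 11232, 5251, 11496]
— Period 4 —
Births: 9298 × 0.532 = 4947 ; 11232 × 0.492 = 5526 ⇒ total 10473
15–29: 9108 × 0.97 = 8835
30–44: 9298 × 0.961 = 8935
45–59: 11232 × 0.969 = 10884
60–74: 5251 × 0.955 = 5015
Net migration: 45–59 − 440 → 10444
→ [10473, 8835, 8935, 10444, 5015]
Total: 40700 → 43702; change = 3002; percentage change = 7.4%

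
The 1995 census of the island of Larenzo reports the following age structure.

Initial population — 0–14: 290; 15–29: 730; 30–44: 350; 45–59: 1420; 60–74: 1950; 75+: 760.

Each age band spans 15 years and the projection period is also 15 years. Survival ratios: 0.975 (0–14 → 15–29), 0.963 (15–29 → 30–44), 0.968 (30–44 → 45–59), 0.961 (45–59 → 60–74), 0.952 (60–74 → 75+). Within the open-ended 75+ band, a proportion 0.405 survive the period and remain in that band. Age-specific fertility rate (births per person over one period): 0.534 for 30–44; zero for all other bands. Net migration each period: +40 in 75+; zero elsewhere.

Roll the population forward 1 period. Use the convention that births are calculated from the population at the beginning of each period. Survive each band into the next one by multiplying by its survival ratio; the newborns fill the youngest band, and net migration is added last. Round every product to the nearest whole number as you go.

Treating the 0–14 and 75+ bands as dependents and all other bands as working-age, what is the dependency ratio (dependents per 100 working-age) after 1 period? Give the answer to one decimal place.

— Period 1 —
Births: 350 * 0.534 = 187
15–29: 290 * 0.975 = 283
30–44: 730 * 0.963 = 703
45–59: 350 * 0.968 = 339
60–74: 1420 * 0.961 = 1365
75+: 1950 * 0.952 + 760 * 0.405 = 1856 + 308 = 2164
Net migration: 75+ + 40 → 2204
End of period: [187, 283, 703, 339, 1365, 2204]
Dependents (band 0–14 + band 75+) = 187 + 2204 = 2391; working-age = 2690; ratio = 2391/2690 × 100 = 88.9

88.9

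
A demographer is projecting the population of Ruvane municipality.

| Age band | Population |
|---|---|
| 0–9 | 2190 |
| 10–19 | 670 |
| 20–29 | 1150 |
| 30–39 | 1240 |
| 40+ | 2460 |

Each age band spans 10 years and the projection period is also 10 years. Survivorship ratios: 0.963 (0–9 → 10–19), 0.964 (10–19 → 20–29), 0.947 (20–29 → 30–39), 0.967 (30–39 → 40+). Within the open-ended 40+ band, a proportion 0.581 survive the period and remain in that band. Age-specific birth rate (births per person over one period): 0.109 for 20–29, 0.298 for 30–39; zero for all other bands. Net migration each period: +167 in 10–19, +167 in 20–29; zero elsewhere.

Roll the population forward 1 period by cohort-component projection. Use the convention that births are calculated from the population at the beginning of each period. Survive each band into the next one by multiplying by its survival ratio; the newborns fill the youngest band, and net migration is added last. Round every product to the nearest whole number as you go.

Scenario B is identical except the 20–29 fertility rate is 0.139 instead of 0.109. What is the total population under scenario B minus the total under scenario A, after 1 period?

35

Period 1:
Births: 1150 × 0.109 = 125 ; 1240 × 0.298 = 370 → 495
10–19: 2190 × 0.963 = 2109
20–29: 670 × 0.964 = 646
30–39: 1150 × 0.947 = 1089
40+: 1240 × 0.967 + 2460 × 0.581 = 1199 + 1429 = 2628
Net migration: 10–19 + 167 → 2276; 20–29 + 167 → 813
Population now: 0–9=495, 10–19=2276, 20–29=813, 30–39=1089, 40+=2628
Scenario A total after 1 period: 7301
Scenario B projection —
Period 1:
Births: 1150 × 0.139 = 160 ; 1240 × 0.298 = 370 → 530
10–19: 2190 × 0.963 = 2109
20–29: 670 × 0.964 = 646
30–39: 1150 × 0.947 = 1089
40+: 1240 × 0.967 + 2460 × 0.581 = 1199 + 1429 = 2628
Net migration: 10–19 + 167 → 2276; 20–29 + 167 → 813
Population now: 0–9=530, 10–19=2276, 20–29=813, 30–39=1089, 40+=2628
Scenario B total after 1 period: 7336
Difference B − A = 7336 − 7301 = 35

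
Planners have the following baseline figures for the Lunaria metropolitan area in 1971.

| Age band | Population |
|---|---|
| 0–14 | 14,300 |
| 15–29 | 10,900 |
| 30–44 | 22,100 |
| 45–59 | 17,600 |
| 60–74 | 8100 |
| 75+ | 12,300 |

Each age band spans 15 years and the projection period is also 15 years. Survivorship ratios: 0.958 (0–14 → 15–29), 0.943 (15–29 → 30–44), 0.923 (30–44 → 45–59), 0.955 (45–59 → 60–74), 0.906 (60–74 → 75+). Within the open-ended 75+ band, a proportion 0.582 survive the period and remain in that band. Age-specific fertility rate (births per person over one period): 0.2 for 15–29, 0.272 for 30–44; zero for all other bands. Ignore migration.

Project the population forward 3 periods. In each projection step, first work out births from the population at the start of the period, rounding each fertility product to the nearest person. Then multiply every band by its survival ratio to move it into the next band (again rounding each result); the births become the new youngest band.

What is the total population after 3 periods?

70193

— Period 1 —
Births: 10900 × 0.2 = 2180 ; 22100 × 0.272 = 6011 — total 8191
15–29: 14300 × 0.958 = 13699
30–44: 10900 × 0.943 = 10279
45–59: 22100 × 0.923 = 20398
60–74: 17600 × 0.955 = 16808
75+: 8100 × 0.906 + 12300 × 0.582 = 7339 + 7159 = 14498
Giving 8191 / 13699 / 10279 / 20398 / 16808 / 14498.
— Period 2 —
Births: 13699 × 0.2 = 2740 ; 10279 × 0.272 = 2796 — total 5536
15–29: 8191 × 0.958 = 7847
30–44: 13699 × 0.943 = 12918
45–59: 10279 × 0.923 = 9488
60–74: 20398 × 0.955 = 19480
75+: 16808 × 0.906 + 14498 × 0.582 = 15228 + 8438 = 23666
Giving 5536 / 7847 / 12918 / 9488 / 19480 / 23666.
— Period 3 —
Births: 7847 × 0.2 = 1569 ; 12918 × 0.272 = 3514 — total 5083
15–29: 5536 × 0.958 = 5303
30–44: 7847 × 0.943 = 7400
45–59: 12918 × 0.923 = 11923
60–74: 9488 × 0.955 = 9061
75+: 19480 × 0.906 + 23666 × 0.582 = 17649 + 13774 = 31423
Giving 5083 / 5303 / 7400 / 11923 / 9061 / 31423.
Total after period 3: 5083 + 5303 + 7400 + 11923 + 9061 + 31423 = 70193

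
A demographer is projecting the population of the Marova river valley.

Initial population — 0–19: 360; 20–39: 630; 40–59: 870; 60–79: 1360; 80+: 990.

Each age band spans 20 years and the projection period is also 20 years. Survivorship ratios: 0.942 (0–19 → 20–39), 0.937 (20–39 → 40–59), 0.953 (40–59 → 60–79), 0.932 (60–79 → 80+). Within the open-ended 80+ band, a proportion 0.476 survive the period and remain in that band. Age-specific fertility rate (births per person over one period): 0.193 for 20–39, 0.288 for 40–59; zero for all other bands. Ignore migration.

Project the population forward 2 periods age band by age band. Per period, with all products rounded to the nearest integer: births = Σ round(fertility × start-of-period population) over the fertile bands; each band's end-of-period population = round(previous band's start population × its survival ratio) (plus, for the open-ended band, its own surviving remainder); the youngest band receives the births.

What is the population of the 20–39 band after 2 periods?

351

[period 1]
Births: 630 * 0.193 = 122  |  870 * 0.288 = 251 ⇒ total 373
20–39: 360 * 0.942 = 339
40–59: 630 * 0.937 = 590
60–79: 870 * 0.953 = 829
80+: 1360 * 0.932 + 990 * 0.476 = 1268 + 471 = 1739
End of period: [373, 339, 590, 829, 1739]
[period 2]
Births: 339 * 0.193 = 65  |  590 * 0.288 = 170 ⇒ total 235
20–39: 373 * 0.942 = 351
40–59: 339 * 0.937 = 318
60–79: 590 * 0.953 = 562
80+: 829 * 0.932 + 1739 * 0.476 = 773 + 828 = 1601
End of period: [235, 351, 318, 562, 1601]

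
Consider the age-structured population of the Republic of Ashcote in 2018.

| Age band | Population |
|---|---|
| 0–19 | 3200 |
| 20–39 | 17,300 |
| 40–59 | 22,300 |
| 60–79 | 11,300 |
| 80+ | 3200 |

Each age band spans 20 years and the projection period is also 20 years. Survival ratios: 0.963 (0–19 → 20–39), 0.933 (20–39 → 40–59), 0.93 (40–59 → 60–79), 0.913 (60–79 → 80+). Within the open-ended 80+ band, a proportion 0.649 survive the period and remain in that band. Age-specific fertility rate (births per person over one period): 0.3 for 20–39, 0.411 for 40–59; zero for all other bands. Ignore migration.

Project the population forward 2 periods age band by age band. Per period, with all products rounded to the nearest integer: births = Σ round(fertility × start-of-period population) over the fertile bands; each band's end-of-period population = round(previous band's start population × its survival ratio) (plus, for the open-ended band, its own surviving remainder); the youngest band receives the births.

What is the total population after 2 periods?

Let band 1 be 0–19 through band 5 = 80+.
Period 1:
Births: 17300 × 0.3 = 5190, 22300 × 0.411 = 9165 → 14355
Band 2: 3200 × 0.963 = 3082
Band 3: 17300 × 0.933 = 16141
Band 4: 22300 × 0.93 = 20739
Band 5: 11300 × 0.913 + 3200 × 0.649 = 10317 + 2077 = 12394
→ [14355, 3082, 16141, 20739, 12394]
Period 2:
Births: 3082 × 0.3 = 925, 16141 × 0.411 = 6634 → 7559
Band 2: 14355 × 0.963 = 13824
Band 3: 3082 × 0.933 = 2876
Band 4: 16141 × 0.93 = 15011
Band 5: 20739 × 0.913 + 12394 × 0.649 = 18935 + 8044 = 26979
→ [7559, 13824, 2876, 15011, 26979]
Total after period 2: 7559 + 13824 + 2876 + 15011 + 26979 = 66249

66249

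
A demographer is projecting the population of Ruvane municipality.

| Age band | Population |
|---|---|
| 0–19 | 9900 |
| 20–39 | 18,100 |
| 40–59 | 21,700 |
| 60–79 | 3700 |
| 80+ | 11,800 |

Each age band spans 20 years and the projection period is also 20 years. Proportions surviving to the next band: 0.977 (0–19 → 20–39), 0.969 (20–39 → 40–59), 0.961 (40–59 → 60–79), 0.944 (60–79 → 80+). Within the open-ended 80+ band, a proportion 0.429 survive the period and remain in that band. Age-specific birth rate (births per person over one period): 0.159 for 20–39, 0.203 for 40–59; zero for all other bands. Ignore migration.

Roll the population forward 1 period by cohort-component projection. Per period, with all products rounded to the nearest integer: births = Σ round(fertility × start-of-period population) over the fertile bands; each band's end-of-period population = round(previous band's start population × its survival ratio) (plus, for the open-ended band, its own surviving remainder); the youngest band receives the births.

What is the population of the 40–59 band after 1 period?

17539

[period 1]
Births: 18100 * 0.159 = 2878  |  21700 * 0.203 = 4405 — total 7283
20–39: 9900 * 0.977 = 9672
40–59: 18100 * 0.969 = 17539
60–79: 21700 * 0.961 = 20854
80+: 3700 * 0.944 + 11800 * 0.429 = 3493 + 5062 = 8555
→ [7283, 9672, 17539, 20854, 8555]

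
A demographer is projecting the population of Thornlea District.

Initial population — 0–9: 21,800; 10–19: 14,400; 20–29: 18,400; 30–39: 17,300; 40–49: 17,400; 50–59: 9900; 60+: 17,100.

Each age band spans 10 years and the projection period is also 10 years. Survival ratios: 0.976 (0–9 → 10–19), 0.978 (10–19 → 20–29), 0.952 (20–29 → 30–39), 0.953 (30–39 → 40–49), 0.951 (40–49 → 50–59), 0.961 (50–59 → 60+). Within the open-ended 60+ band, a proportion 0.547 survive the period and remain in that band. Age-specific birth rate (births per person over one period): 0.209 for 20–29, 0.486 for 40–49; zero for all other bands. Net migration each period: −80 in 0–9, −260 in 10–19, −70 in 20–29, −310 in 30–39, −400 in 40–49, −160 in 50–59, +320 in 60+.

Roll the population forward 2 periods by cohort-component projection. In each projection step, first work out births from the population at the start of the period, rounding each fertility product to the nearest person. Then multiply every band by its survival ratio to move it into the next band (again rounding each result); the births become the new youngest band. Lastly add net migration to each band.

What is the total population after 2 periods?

Call the groups 1 to 7, youngest first.
— Period 1 —
Births: 18400 × 0.209 = 3846 ; 17400 × 0.486 = 8456 → total 12302
Group 2: 21800 × 0.976 = 21277
Group 3: 14400 × 0.978 = 14083
Group 4: 18400 × 0.952 = 17517
Group 5: 17300 × 0.953 = 16487
Group 6: 17400 × 0.951 = 16547
Group 7: 9900 × 0.961 + 17100 × 0.547 = 9514 + 9354 = 18868
Net migration: Group 1 − 80 → 12222; Group 2 − 260 → 21017; Group 3 − 70 → 14013; Group 4 − 310 → 17207; Group 5 − 400 → 16087; Group 6 − 160 → 16387; Group 7 + 320 → 19188
End of period: [12222, 21017, 14013, 17207, 16087, 16387, 19188]
— Period 2 —
Births: 14013 × 0.209 = 2929 ; 16087 × 0.486 = 7818 → total 10747
Group 2: 12222 × 0.976 = 11929
Group 3: 21017 × 0.978 = 20555
Group 4: 14013 × 0.952 = 13340
Group 5: 17207 × 0.953 = 16398
Group 6: 16087 × 0.951 = 15299
Group 7: 16387 × 0.961 + 19188 × 0.547 = 15748 + 10496 = 26244
Net migration: Group 1 − 80 → 10667; Group 2 − 260 → 11669; Group 3 − 70 → 20485; Group 4 − 310 → 13030; Group 5 − 400 → 15998; Group 6 − 160 → 15139; Group 7 + 320 → 26564
End of period: [10667, 11669, 20485, 13030, 15998, 15139, 26564]
Total after period 2: 10667 + 11669 + 20485 + 13030 + 15998 + 15139 + 26564 = 113552

113552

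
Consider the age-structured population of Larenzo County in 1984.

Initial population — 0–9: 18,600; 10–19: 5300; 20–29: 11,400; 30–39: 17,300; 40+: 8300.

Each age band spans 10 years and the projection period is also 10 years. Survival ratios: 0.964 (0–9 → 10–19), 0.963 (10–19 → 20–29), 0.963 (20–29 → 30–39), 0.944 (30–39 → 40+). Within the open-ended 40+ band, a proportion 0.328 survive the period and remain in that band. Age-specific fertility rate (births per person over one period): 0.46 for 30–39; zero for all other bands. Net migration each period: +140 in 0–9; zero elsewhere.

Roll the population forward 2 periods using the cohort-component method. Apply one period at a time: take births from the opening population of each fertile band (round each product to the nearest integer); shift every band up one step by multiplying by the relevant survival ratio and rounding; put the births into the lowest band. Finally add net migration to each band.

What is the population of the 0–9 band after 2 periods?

(Bands numbered youngest = 1 to oldest = 5.)
Period 1.
Births: 17300 × 0.46 = 7958
Band 2: 18600 × 0.964 = 17930
Band 3: 5300 × 0.963 = 5104
Band 4: 11400 × 0.963 = 10978
Band 5: 17300 × 0.944 + 8300 × 0.328 = 16331 + 2722 = 19053
Net migration: Band 1 + 140 → 8098
Giving 8098 / 17930 / 5104 / 10978 / 19053.
Period 2.
Births: 10978 × 0.46 = 5050
Band 2: 8098 × 0.964 = 7806
Band 3: 17930 × 0.963 = 17267
Band 4: 5104 × 0.963 = 4915
Band 5: 10978 × 0.944 + 19053 × 0.328 = 10363 + 6249 = 16612
Net migration: Band 1 + 140 → 5190
Giving 5190 / 7806 / 17267 / 4915 / 16612.

5190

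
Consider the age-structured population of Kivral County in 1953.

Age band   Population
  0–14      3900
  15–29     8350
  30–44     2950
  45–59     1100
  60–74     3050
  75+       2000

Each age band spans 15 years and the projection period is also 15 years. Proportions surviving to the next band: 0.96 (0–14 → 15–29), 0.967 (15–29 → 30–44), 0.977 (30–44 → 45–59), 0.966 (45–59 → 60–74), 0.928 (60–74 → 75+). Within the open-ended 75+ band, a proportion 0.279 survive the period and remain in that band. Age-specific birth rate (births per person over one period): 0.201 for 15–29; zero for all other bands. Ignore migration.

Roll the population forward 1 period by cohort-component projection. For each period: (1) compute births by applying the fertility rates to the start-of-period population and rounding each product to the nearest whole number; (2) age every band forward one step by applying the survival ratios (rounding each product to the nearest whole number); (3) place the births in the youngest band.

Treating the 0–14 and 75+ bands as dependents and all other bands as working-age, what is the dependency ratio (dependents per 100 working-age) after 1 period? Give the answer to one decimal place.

Let group 1 be 0–14 through group 6 = 75+.
[period 1]
Births: 8350 × 0.201 = 1678
Group 2: 3900 × 0.96 = 3744
Group 3: 8350 × 0.967 = 8074
Group 4: 2950 × 0.977 = 2882
Group 5: 1100 × 0.966 = 1063
Group 6: 3050 × 0.928 + 2000 × 0.279 = 2830 + 558 = 3388
→ [1678, 3744, 8074, 2882, 1063, 3388]
Dependents (band 0–14 + band 75+) = 1678 + 3388 = 5066; working-age = 15763; ratio = 5066/15763 × 100 = 32.1

32.1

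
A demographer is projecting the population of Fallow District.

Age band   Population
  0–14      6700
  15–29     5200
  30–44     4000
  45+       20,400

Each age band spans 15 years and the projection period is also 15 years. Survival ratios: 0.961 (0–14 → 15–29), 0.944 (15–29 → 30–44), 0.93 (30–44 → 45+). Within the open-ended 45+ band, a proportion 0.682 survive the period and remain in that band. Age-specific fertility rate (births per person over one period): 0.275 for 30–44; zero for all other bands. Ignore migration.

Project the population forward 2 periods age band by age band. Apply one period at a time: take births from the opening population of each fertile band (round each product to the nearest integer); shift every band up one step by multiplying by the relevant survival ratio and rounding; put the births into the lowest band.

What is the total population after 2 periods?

Period 1.
Births: 4000 × 0.275 = 1100
15–29: 6700 × 0.961 = 6439
30–44: 5200 × 0.944 = 4909
45+: 4000 × 0.93 + 20400 × 0.682 = 3720 + 13913 = 17633
End of period: [1100, 6439, 4909, 17633]
Period 2.
Births: 4909 × 0.275 = 1350
15–29: 1100 × 0.961 = 1057
30–44: 6439 × 0.944 = 6078
45+: 4909 × 0.93 + 17633 × 0.682 = 4565 + 12026 = 16591
End of period: [1350, 1057, 6078, 16591]
Total after period 2: 1350 + 1057 + 6078 + 16591 = 25076

25076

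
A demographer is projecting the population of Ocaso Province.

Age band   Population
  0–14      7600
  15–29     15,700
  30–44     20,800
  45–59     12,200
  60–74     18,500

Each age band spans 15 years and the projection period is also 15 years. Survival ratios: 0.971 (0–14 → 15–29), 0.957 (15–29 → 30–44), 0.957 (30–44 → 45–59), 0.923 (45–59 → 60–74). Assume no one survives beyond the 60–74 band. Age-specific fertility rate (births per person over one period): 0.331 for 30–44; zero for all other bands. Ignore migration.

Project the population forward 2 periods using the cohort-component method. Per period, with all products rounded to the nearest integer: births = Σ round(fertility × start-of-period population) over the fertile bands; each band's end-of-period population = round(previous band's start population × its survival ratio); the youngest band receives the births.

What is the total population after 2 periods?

(Bands numbered youngest = 1 to oldest = 5.)
Period 1:
Births: 20800 * 0.331 = 6885
Band 2: 7600 * 0.971 = 7380
Band 3: 15700 * 0.957 = 15025
Band 4: 20800 * 0.957 = 19906
Band 5: 12200 * 0.923 = 11261
End of period: [6885, 7380, 15025, 19906, 11261]
Period 2:
Births: 15025 * 0.331 = 4973
Band 2: 6885 * 0.971 = 6685
Band 3: 7380 * 0.957 = 7063
Band 4: 15025 * 0.957 = 14379
Band 5: 19906 * 0.923 = 18373
End of period: [4973, 6685, 7063, 14379, 18373]
Total after period 2: 4973 + 6685 + 7063 + 14379 + 18373 = 51473

51473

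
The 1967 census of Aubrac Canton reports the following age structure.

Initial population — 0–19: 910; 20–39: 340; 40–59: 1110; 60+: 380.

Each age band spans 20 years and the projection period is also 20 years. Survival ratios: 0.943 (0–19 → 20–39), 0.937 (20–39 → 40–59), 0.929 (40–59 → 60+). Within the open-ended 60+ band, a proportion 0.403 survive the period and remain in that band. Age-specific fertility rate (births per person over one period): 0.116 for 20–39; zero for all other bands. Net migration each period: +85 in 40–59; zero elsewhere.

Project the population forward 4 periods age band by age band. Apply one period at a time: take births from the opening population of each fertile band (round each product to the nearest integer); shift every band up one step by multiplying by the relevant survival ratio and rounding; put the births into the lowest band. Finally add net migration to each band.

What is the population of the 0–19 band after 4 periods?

Let band 1 be 0–19 through band 4 = 60+.
Period 1.
Births: 340 × 0.116 = 39
Band 2: 910 × 0.943 = 858
Band 3: 340 × 0.937 = 319
Band 4: 1110 × 0.929 + 380 × 0.403 = 1031 + 153 = 1184
Net migration: Band 3 + 85 → 404
→ [39, 858, 404, 1184]
Period 2.
Births: 858 × 0.116 = 100
Band 2: 39 × 0.943 = 37
Band 3: 858 × 0.937 = 804
Band 4: 404 × 0.929 + 1184 × 0.403 = 375 + 477 = 852
Net migration: Band 3 + 85 → 889
→ [100, 37, 889, 852]
Period 3.
Births: 37 × 0.116 = 4
Band 2: 100 × 0.943 = 94
Band 3: 37 × 0.937 = 35
Band 4: 889 × 0.929 + 852 × 0.403 = 826 + 343 = 1169
Net migration: Band 3 + 85 → 120
→ [4, 94, 120, 1169]
Period 4.
Births: 94 × 0.116 = 11
Band 2: 4 × 0.943 = 4
Band 3: 94 × 0.937 = 88
Band 4: 120 × 0.929 + 1169 × 0.403 = 111 + 471 = 582
Net migration: Band 3 + 85 → 173
→ [11, 4, 173, 582]

11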